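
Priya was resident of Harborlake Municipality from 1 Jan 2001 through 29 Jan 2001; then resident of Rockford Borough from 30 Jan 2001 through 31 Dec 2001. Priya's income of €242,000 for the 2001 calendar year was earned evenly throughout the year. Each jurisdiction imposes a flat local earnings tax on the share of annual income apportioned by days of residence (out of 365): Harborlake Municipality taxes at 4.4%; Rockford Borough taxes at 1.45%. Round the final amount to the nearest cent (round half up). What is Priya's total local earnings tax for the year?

€4,076.21

Harborlake Municipality, 1 Jan – 29 Jan 2001: 29 days → €242,000 × 4.4% × 29/365 = €846.0055
Rockford Borough, 30 Jan – 31 Dec 2001: 336 days → €242,000 × 1.45% × 336/365 = €3,230.2027
Total = €4,076.2082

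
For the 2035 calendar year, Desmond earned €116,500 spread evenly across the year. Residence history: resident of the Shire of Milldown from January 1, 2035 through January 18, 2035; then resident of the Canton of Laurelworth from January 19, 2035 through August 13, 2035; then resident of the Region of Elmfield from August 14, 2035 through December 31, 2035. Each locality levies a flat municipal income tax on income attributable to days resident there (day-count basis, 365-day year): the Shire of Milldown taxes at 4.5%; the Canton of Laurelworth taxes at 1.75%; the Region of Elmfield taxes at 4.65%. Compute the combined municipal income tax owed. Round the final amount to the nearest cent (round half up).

The Shire of Milldown, January 1 – January 18, 2035: 18 days → €116,500 × 4.5% × 18/365 = €258.5342
The Canton of Laurelworth, January 19 – August 13, 2035: 207 days → €116,500 × 1.75% × 207/365 = €1,156.2226
The Region of Elmfield, August 14 – December 31, 2035: 140 days → €116,500 × 4.65% × 140/365 = €2,077.8493
Total = €3,492.6062

€3,492.61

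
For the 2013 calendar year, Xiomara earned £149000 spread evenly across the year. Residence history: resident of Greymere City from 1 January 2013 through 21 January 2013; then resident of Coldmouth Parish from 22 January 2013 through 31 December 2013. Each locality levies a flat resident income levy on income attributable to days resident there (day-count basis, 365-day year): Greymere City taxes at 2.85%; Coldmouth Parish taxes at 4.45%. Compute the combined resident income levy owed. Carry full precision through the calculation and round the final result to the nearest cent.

Greymere City, 1 January – 21 January 2013: 21 days → £149000 × 2.85% × 21/365 = £244.3192
Coldmouth Parish, 22 January – 31 December 2013: 344 days → £149000 × 4.45% × 344/365 = £6249.0192
Total = £6493.3384

£6493.34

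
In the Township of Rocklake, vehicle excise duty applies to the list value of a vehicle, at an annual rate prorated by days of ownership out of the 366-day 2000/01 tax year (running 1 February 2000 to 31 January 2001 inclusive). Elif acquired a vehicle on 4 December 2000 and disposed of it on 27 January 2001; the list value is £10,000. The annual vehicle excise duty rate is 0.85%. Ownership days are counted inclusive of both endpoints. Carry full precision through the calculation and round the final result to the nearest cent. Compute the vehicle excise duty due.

£12.77

Days held (4 December 2000 – 27 January 2001): 55 out of 366
Tax = £10,000 × 0.85% × 55/366 = £12.7732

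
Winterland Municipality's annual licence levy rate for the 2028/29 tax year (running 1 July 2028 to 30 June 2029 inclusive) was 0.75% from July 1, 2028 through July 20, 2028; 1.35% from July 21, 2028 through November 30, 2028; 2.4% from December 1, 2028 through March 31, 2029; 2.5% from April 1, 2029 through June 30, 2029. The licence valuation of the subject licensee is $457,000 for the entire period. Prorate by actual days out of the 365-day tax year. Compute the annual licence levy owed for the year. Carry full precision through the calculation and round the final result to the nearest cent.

July 1 – July 20, 2028: 20 days at 0.75% → $457,000 × 0.75% × 20/365 = $187.8082
July 21 – November 30, 2028: 133 days at 1.35% → $457,000 × 1.35% × 133/365 = $2,248.0644
December 1, 2028 – March 31, 2029: 121 days at 2.4% → $457,000 × 2.4% × 121/365 = $3,635.9671
April 1 – June 30, 2029: 91 days at 2.5% → $457,000 × 2.5% × 91/365 = $2,848.4247
Total = $8,920.2644

$8,920.26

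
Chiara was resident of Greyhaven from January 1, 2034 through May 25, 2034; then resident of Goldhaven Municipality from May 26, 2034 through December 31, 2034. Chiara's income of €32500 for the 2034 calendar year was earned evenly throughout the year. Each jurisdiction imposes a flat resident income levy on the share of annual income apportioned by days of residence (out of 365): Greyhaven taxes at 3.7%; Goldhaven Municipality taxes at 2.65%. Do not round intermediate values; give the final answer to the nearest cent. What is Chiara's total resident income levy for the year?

€996.82

Greyhaven, January 1 – May 25, 2034: 145 days → €32500 × 3.7% × 145/365 = €477.7055
Goldhaven Municipality, May 26 – December 31, 2034: 220 days → €32500 × 2.65% × 220/365 = €519.1096
Total = €996.8151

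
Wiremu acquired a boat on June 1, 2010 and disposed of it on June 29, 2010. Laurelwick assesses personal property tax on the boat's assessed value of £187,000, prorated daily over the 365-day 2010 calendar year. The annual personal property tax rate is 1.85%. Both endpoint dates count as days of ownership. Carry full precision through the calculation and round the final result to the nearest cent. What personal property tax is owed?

£274.86

Days held (June 1 – June 29, 2010): 29 out of 365
Tax = £187,000 × 1.85% × 29/365 = £274.8644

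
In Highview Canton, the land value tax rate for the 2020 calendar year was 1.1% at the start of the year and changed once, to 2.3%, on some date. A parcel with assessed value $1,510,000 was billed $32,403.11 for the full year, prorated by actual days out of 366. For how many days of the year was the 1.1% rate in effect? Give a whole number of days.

Let d = days at the first rate; then 366 − d days at the second rate.
$1,510,000 × [1.1%·d + 2.3%·(366−d)] / 366 = $32,403.11
Solving gives d = 47, so the new rate took effect on 17 February 2020.

47 days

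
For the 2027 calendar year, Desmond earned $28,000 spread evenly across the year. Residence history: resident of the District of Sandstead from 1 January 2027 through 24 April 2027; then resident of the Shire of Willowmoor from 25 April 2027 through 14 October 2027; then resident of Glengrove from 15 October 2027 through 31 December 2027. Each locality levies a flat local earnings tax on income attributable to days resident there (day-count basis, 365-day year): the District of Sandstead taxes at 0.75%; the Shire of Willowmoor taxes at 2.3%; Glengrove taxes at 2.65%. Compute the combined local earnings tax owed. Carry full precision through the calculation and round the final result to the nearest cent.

$529.39

The District of Sandstead, 1 January – 24 April 2027: 114 days → $28,000 × 0.75% × 114/365 = $65.5890
The Shire of Willowmoor, 25 April – 14 October 2027: 173 days → $28,000 × 2.3% × 173/365 = $305.2384
Glengrove, 15 October – 31 December 2027: 78 days → $28,000 × 2.65% × 78/365 = $158.5644
Total = $529.3918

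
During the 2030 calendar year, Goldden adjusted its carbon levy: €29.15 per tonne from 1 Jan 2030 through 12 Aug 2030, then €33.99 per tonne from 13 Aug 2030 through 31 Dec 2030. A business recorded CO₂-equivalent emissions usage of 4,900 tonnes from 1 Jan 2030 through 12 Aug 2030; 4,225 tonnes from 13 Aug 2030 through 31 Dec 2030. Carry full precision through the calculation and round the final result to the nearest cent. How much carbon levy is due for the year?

1 Jan – 12 Aug 2030: 4,900 tonnes at €29.15/tonne → €142835.00
13 Aug – 31 Dec 2030: 4,225 tonnes at €33.99/tonne → €143607.75

€286442.75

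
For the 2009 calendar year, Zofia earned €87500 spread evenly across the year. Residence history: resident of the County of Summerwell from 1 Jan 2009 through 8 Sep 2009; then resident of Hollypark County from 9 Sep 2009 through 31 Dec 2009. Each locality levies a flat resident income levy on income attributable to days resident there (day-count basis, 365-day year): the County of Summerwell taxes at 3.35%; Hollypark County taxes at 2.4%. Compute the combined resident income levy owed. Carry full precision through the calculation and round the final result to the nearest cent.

€2671.63

The County of Summerwell, 1 Jan – 8 Sep 2009: 251 days → €87500 × 3.35% × 251/365 = €2015.7363
Hollypark County, 9 Sep – 31 Dec 2009: 114 days → €87500 × 2.4% × 114/365 = €655.8904
Total = €2671.6267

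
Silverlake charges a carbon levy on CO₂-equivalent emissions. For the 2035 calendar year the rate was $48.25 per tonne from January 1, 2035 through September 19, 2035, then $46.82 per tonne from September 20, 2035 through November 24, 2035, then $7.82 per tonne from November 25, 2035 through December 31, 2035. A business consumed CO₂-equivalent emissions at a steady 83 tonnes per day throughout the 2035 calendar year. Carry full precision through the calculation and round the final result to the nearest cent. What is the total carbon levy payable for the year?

January 1 – September 19, 2035: 262 days × 83 tonnes/day = 21,746 tonnes at $48.25/tonne → $1,049,244.50
September 20 – November 24, 2035: 66 days × 83 tonnes/day = 5,478 tonnes at $46.82/tonne → $256,479.96
November 25 – December 31, 2035: 37 days × 83 tonnes/day = 3,071 tonnes at $7.82/tonne → $24,015.22

$1,329,739.68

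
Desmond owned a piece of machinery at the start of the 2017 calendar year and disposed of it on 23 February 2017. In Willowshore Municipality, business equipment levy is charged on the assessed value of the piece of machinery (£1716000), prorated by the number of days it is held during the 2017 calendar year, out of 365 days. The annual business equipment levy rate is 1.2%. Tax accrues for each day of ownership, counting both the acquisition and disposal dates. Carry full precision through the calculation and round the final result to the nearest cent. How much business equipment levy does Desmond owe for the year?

Days held (1 January – 23 February 2017): 54 out of 365
Tax = £1716000 × 1.2% × 54/365 = £3046.4877

£3046.49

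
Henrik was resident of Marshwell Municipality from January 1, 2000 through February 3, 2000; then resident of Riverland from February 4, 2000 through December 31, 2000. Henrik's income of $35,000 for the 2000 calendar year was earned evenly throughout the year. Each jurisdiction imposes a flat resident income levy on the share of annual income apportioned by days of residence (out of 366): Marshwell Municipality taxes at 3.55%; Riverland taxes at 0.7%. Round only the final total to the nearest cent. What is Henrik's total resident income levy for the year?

Marshwell Municipality, January 1 – February 3, 2000: 34 days → $35,000 × 3.55% × 34/366 = $115.4235
Riverland, February 4 – December 31, 2000: 332 days → $35,000 × 0.7% × 332/366 = $222.2404
Total = $337.6639

$337.66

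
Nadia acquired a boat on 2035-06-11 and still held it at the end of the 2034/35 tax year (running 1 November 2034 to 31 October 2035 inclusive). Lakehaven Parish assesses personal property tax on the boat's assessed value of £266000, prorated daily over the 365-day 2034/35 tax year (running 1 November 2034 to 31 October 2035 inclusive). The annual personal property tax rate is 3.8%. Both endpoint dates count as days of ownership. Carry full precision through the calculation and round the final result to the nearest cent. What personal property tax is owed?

Days held (2035-06-11 to 2035-10-31): 143 out of 365
Tax = £266000 × 3.8% × 143/365 = £3960.1205

£3960.12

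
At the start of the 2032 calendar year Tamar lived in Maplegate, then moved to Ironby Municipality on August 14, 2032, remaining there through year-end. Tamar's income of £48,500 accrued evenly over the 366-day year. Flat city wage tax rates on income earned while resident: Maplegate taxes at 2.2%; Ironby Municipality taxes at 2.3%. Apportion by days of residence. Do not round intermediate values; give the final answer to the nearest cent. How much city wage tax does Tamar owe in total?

Maplegate, January 1 – August 13, 2032: 226 days → £48,500 × 2.2% × 226/366 = £658.8579
Ironby Municipality, August 14 – December 31, 2032: 140 days → £48,500 × 2.3% × 140/366 = £426.6940
Total = £1,085.5519

£1,085.55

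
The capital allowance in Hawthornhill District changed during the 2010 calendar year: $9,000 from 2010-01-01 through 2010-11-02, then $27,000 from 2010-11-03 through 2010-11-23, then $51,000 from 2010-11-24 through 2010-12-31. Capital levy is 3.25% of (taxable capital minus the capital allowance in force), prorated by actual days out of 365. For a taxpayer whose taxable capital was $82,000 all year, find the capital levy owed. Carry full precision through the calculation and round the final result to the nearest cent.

$2,196.73

2010-01-01 to 2010-11-02: 306 days, exemption $9,000 → ($82,000 − $9,000) × 3.25% × 306/365 = $1,989.0000
2010-11-03 to 2010-11-23: 21 days, exemption $27,000 → ($82,000 − $27,000) × 3.25% × 21/365 = $102.8425
2010-11-24 to 2010-12-31: 38 days, exemption $51,000 → ($82,000 − $51,000) × 3.25% × 38/365 = $104.8904
Total = $2,196.7329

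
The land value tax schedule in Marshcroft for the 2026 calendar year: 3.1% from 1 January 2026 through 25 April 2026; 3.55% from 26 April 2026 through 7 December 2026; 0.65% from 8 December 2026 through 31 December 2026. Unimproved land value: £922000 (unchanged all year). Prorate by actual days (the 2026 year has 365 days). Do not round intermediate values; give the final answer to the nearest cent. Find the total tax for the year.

£29665.67

1 January – 25 April 2026: 115 days at 3.1% → £922000 × 3.1% × 115/365 = £9005.2877
26 April – 7 December 2026: 226 days at 3.55% → £922000 × 3.55% × 226/365 = £20266.3178
8 December – 31 December 2026: 24 days at 0.65% → £922000 × 0.65% × 24/365 = £394.0603
Total = £29665.6658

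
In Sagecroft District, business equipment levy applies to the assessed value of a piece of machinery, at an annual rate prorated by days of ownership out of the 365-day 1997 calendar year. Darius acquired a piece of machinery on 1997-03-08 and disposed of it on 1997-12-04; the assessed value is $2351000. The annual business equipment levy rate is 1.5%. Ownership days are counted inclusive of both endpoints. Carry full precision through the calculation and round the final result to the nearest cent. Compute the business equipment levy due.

Days held (1997-03-08 to 1997-12-04): 272 out of 365
Tax = $2351000 × 1.5% × 272/365 = $26279.6712

$26279.67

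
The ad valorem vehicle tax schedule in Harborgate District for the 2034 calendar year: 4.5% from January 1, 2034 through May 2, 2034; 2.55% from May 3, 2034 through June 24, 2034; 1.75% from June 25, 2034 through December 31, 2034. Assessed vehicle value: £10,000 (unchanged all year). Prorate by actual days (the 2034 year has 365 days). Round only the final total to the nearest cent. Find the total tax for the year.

January 1 – May 2, 2034: 122 days at 4.5% → £10,000 × 4.5% × 122/365 = £150.4110
May 3 – June 24, 2034: 53 days at 2.55% → £10,000 × 2.55% × 53/365 = £37.0274
June 25 – December 31, 2034: 190 days at 1.75% → £10,000 × 1.75% × 190/365 = £91.0959
Total = £278.5342

£278.53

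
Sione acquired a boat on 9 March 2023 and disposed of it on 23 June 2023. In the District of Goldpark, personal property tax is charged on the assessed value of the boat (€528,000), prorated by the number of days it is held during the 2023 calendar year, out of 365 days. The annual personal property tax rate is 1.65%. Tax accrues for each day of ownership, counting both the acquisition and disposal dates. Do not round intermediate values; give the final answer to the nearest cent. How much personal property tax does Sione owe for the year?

€2,553.93

Days held (9 March – 23 June 2023): 107 out of 365
Tax = €528,000 × 1.65% × 107/365 = €2,553.9288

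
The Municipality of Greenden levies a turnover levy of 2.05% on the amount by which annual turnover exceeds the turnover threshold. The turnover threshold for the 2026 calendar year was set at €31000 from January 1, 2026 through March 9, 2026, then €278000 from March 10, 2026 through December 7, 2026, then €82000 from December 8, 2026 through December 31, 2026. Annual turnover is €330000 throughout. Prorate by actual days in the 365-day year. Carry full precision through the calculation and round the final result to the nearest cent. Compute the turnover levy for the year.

€2273.53

January 1 – March 9, 2026: 68 days, exemption €31000 → (€330000 − €31000) × 2.05% × 68/365 = €1141.9342
March 10 – December 7, 2026: 273 days, exemption €278000 → (€330000 − €278000) × 2.05% × 273/365 = €797.3096
December 8 – December 31, 2026: 24 days, exemption €82000 → (€330000 − €82000) × 2.05% × 24/365 = €334.2904
Total = €2273.5342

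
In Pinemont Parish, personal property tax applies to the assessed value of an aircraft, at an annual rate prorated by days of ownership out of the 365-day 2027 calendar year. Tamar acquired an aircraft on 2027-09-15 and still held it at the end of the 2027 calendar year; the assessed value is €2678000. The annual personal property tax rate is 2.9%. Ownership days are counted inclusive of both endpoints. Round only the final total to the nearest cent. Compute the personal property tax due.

Days held (2027-09-15 to 2027-12-31): 108 out of 365
Tax = €2678000 × 2.9% × 108/365 = €22979.4411

€22979.44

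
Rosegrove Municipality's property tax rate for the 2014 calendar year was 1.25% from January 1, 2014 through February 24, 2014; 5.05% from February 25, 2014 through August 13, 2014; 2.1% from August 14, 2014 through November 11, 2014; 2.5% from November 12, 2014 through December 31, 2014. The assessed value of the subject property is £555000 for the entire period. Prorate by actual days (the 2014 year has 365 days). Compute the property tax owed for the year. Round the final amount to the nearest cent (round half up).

January 1 – February 24, 2014: 55 days at 1.25% → £555000 × 1.25% × 55/365 = £1045.3767
February 25 – August 13, 2014: 170 days at 5.05% → £555000 × 5.05% × 170/365 = £13053.9041
August 14 – November 11, 2014: 90 days at 2.1% → £555000 × 2.1% × 90/365 = £2873.8356
November 12 – December 31, 2014: 50 days at 2.5% → £555000 × 2.5% × 50/365 = £1900.6849
Total = £18873.8014

£18873.80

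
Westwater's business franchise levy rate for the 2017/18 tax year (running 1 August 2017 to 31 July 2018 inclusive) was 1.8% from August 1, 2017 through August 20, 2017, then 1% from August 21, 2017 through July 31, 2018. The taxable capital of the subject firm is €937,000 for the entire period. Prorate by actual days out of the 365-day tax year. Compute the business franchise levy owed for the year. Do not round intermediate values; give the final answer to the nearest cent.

€9,780.74

August 1 – August 20, 2017: 20 days at 1.8% → €937,000 × 1.8% × 20/365 = €924.1644
August 21, 2017 – July 31, 2018: 345 days at 1% → €937,000 × 1% × 345/365 = €8,856.5753
Total = €9,780.7397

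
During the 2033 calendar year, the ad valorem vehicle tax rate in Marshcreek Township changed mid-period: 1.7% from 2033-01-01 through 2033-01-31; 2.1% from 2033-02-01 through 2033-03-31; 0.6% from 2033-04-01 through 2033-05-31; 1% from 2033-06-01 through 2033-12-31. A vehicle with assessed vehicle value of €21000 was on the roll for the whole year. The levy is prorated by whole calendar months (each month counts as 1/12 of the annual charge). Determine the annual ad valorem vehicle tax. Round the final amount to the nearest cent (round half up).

€246.75

2033-01-01 to 2033-01-31: 1 month at 1.7% → €21000 × 1.7% × 1/12 = €29.7500
2033-02-01 to 2033-03-31: 2 months at 2.1% → €21000 × 2.1% × 2/12 = €73.5000
2033-04-01 to 2033-05-31: 2 months at 0.6% → €21000 × 0.6% × 2/12 = €21.0000
2033-06-01 to 2033-12-31: 7 months at 1% → €21000 × 1% × 7/12 = €122.5000
Total = €246.7500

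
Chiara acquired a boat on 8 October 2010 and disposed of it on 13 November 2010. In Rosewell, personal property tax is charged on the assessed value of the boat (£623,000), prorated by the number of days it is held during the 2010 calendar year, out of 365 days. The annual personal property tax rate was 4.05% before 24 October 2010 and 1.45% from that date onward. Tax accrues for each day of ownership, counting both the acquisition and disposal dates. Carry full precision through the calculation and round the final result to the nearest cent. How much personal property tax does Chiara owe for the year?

£1,625.77

8 October – 23 October 2010: 16 days at 4.05% → £623,000 × 4.05% × 16/365 = £1,106.0384
24 October – 13 November 2010: 21 days at 1.45% → £623,000 × 1.45% × 21/365 = £519.7356
Total = £1,625.7740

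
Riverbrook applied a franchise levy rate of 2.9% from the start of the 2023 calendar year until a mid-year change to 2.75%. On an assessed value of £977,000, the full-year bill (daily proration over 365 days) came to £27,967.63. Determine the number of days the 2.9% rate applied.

Let d = days at the first rate; then 365 − d days at the second rate.
£977,000 × [2.9%·d + 2.75%·(365−d)] / 365 = £27,967.63
Solving gives d = 274, so the new rate took effect on 2 Oct 2023.

274 days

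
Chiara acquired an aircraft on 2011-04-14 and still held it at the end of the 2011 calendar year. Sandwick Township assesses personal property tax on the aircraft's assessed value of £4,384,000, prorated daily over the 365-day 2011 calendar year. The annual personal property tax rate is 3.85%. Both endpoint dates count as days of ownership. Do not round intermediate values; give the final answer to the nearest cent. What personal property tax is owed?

Days held (2011-04-14 to 2011-12-31): 262 out of 365
Tax = £4,384,000 × 3.85% × 262/365 = £121,154.5425

£121,154.54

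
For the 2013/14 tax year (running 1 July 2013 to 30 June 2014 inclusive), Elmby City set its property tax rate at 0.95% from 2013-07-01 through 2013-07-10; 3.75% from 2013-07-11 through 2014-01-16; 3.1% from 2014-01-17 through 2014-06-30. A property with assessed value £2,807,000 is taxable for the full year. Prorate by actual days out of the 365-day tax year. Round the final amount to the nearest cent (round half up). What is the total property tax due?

2013-07-01 to 2013-07-10: 10 days at 0.95% → £2,807,000 × 0.95% × 10/365 = £730.5890
2013-07-11 to 2014-01-16: 190 days at 3.75% → £2,807,000 × 3.75% × 190/365 = £54,794.1781
2014-01-17 to 2014-06-30: 165 days at 3.1% → £2,807,000 × 3.1% × 165/365 = £39,336.4521
Total = £94,861.2192

£94,861.22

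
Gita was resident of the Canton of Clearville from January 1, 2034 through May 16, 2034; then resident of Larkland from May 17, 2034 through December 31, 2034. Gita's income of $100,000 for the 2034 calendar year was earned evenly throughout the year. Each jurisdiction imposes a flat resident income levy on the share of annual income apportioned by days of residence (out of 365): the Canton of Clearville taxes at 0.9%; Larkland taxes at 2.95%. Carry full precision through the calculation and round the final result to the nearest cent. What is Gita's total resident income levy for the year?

$2,186.16

The Canton of Clearville, January 1 – May 16, 2034: 136 days → $100,000 × 0.9% × 136/365 = $335.3425
Larkland, May 17 – December 31, 2034: 229 days → $100,000 × 2.95% × 229/365 = $1,850.8219
Total = $2,186.1644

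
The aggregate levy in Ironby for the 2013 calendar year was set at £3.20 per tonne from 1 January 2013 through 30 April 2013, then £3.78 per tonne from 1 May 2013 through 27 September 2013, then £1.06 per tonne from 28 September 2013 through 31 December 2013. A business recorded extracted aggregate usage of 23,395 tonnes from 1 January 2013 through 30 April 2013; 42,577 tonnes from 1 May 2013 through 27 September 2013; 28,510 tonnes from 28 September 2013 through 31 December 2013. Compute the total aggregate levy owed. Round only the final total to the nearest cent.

£266,025.66

1 January – 30 April 2013: 23,395 tonnes at £3.20/tonne → £74,864.00
1 May – 27 September 2013: 42,577 tonnes at £3.78/tonne → £160,941.06
28 September – 31 December 2013: 28,510 tonnes at £1.06/tonne → £30,220.60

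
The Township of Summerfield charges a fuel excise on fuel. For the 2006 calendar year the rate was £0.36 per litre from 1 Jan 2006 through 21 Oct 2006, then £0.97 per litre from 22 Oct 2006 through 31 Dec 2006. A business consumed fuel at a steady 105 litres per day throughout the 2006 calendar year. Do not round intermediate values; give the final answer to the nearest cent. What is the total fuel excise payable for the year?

£18,344.55

1 Jan – 21 Oct 2006: 294 days × 105 litres/day = 30,870 litres at £0.36/litre → £11,113.20
22 Oct – 31 Dec 2006: 71 days × 105 litres/day = 7,455 litres at £0.97/litre → £7,231.35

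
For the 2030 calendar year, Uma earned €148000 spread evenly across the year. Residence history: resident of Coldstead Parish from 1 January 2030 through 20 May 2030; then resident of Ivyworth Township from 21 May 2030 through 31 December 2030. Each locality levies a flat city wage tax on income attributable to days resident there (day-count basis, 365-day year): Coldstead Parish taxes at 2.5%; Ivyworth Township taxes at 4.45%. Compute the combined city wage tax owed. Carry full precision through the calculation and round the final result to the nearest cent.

€5479.04

Coldstead Parish, 1 January – 20 May 2030: 140 days → €148000 × 2.5% × 140/365 = €1419.1781
Ivyworth Township, 21 May – 31 December 2030: 225 days → €148000 × 4.45% × 225/365 = €4059.8630
Total = €5479.0411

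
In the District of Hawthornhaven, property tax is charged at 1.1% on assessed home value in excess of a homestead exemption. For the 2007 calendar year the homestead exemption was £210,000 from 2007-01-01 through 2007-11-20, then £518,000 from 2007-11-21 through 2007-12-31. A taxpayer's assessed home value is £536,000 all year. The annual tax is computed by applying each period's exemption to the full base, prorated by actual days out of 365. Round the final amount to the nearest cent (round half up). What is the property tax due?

£3,205.43

2007-01-01 to 2007-11-20: 324 days, exemption £210,000 → (£536,000 − £210,000) × 1.1% × 324/365 = £3,183.1890
2007-11-21 to 2007-12-31: 41 days, exemption £518,000 → (£536,000 − £518,000) × 1.1% × 41/365 = £22.2411
Total = £3,205.4301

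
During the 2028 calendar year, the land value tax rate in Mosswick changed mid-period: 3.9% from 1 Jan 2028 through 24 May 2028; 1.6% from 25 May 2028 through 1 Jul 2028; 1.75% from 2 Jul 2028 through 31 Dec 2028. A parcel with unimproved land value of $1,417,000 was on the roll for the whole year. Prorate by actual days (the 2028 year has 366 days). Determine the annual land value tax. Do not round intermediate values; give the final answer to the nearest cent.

$36,646.48

1 Jan – 24 May 2028: 145 days at 3.9% → $1,417,000 × 3.9% × 145/366 = $21,893.8115
25 May – 1 Jul 2028: 38 days at 1.6% → $1,417,000 × 1.6% × 38/366 = $2,353.9235
2 Jul – 31 Dec 2028: 183 days at 1.75% → $1,417,000 × 1.75% × 183/366 = $12,398.7500
Total = $36,646.4850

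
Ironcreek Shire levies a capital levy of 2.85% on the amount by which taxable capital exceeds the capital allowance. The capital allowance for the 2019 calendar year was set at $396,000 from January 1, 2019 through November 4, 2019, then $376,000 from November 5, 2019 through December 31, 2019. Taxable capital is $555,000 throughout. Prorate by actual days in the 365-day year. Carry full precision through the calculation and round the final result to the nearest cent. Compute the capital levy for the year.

January 1 – November 4, 2019: 308 days, exemption $396,000 → ($555,000 − $396,000) × 2.85% × 308/365 = $3,823.8411
November 5 – December 31, 2019: 57 days, exemption $376,000 → ($555,000 − $376,000) × 2.85% × 57/365 = $796.6726
Total = $4,620.5137

$4,620.51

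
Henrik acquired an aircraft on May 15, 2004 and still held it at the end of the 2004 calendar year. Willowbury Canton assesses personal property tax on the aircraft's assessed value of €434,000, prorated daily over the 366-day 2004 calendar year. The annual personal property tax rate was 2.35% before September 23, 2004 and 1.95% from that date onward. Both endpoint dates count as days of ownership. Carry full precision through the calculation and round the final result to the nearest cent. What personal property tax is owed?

May 15 – September 22, 2004: 131 days at 2.35% → €434,000 × 2.35% × 131/366 = €3,650.4617
September 23 – December 31, 2004: 100 days at 1.95% → €434,000 × 1.95% × 100/366 = €2,312.2951
Total = €5,962.7568

€5,962.76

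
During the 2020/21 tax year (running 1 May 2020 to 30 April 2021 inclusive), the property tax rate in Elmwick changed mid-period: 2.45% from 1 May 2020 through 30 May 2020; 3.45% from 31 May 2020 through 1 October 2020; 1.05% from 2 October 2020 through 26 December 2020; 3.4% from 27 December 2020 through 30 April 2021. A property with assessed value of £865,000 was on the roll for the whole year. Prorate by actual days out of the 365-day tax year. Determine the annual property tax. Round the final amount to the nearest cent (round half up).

£24,092.03

1 May – 30 May 2020: 30 days at 2.45% → £865,000 × 2.45% × 30/365 = £1,741.8493
31 May – 1 October 2020: 124 days at 3.45% → £865,000 × 3.45% × 124/365 = £10,138.2740
2 October – 26 December 2020: 86 days at 1.05% → £865,000 × 1.05% × 86/365 = £2,139.9863
27 December 2020 – 30 April 2021: 125 days at 3.4% → £865,000 × 3.4% × 125/365 = £10,071.9178
Total = £24,092.0274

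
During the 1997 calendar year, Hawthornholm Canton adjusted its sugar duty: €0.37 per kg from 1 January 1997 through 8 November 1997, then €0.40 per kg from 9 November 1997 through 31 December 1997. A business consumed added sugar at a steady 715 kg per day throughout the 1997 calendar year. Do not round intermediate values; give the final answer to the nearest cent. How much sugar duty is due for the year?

1 January – 8 November 1997: 312 days × 715 kg/day = 223,080 kg at €0.37/kg → €82,539.60
9 November – 31 December 1997: 53 days × 715 kg/day = 37,895 kg at €0.40/kg → €15,158.00

€97,697.60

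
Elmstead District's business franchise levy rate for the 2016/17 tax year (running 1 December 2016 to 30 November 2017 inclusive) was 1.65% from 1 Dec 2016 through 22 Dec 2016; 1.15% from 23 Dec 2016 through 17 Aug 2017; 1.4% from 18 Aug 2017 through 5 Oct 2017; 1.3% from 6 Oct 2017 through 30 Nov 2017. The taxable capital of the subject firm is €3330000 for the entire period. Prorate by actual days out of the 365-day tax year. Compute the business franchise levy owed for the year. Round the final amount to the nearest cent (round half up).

€41182.52

1 Dec – 22 Dec 2016: 22 days at 1.65% → €3330000 × 1.65% × 22/365 = €3311.7534
23 Dec 2016 – 17 Aug 2017: 238 days at 1.15% → €3330000 × 1.15% × 238/365 = €24970.4384
18 Aug – 5 Oct 2017: 49 days at 1.4% → €3330000 × 1.4% × 49/365 = €6258.5753
6 Oct – 30 Nov 2017: 56 days at 1.3% → €3330000 × 1.3% × 56/365 = €6641.7534
Total = €41182.5205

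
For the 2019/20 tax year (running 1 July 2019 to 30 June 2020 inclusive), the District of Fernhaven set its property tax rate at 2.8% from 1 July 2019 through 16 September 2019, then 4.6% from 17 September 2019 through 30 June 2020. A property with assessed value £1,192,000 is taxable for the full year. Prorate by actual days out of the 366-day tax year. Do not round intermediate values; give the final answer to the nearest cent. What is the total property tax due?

£50,259.41

1 July – 16 September 2019: 78 days at 2.8% → £1,192,000 × 2.8% × 78/366 = £7,112.9180
17 September 2019 – 30 June 2020: 288 days at 4.6% → £1,192,000 × 4.6% × 288/366 = £43,146.4918
Total = £50,259.4098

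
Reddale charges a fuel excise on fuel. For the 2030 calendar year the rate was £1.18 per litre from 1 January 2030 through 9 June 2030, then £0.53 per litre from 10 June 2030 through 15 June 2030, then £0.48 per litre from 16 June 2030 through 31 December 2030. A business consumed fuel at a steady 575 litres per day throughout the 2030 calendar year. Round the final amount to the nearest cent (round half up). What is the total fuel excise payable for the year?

£165,312.50

1 January – 9 June 2030: 160 days × 575 litres/day = 92,000 litres at £1.18/litre → £108,560.00
10 June – 15 June 2030: 6 days × 575 litres/day = 3,450 litres at £0.53/litre → £1,828.50
16 June – 31 December 2030: 199 days × 575 litres/day = 114,425 litres at £0.48/litre → £54,924.00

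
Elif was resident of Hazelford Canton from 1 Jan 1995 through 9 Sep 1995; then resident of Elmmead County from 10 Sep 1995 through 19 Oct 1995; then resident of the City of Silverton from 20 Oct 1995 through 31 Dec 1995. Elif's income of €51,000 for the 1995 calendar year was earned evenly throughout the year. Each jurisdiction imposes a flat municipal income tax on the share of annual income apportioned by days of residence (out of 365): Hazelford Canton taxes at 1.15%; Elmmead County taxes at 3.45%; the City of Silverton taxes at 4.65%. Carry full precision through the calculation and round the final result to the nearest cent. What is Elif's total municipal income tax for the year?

Hazelford Canton, 1 Jan – 9 Sep 1995: 252 days → €51,000 × 1.15% × 252/365 = €404.9260
Elmmead County, 10 Sep – 19 Oct 1995: 40 days → €51,000 × 3.45% × 40/365 = €192.8219
The City of Silverton, 20 Oct – 31 Dec 1995: 73 days → €51,000 × 4.65% × 73/365 = €474.3000
Total = €1,072.0479

€1,072.05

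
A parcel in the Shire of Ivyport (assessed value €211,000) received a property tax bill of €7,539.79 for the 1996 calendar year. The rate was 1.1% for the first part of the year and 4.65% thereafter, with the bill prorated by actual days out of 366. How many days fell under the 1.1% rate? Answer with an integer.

Let d = days at the first rate; then 366 − d days at the second rate.
€211,000 × [1.1%·d + 4.65%·(366−d)] / 366 = €7,539.79
Solving gives d = 111, so the new rate took effect on 21 April 1996.

111 days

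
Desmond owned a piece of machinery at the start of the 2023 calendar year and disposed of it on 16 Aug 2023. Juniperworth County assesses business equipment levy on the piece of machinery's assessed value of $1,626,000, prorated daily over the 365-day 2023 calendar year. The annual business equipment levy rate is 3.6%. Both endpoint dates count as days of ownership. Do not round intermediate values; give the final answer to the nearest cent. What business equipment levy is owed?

$36,564.95

Days held (1 Jan – 16 Aug 2023): 228 out of 365
Tax = $1,626,000 × 3.6% × 228/365 = $36,564.9534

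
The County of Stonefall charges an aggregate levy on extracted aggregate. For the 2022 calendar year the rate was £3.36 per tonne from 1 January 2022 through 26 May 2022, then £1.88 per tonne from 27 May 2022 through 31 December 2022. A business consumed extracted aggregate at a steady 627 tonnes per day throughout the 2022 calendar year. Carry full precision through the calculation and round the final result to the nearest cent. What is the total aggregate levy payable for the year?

1 January – 26 May 2022: 146 days × 627 tonnes/day = 91,542 tonnes at £3.36/tonne → £307,581.12
27 May – 31 December 2022: 219 days × 627 tonnes/day = 137,313 tonnes at £1.88/tonne → £258,148.44

£565,729.56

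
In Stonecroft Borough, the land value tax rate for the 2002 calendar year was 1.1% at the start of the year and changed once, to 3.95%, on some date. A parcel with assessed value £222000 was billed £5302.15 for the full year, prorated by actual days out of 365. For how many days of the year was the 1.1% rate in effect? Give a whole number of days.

200 days

Let d = days at the first rate; then 365 − d days at the second rate.
£222000 × [1.1%·d + 3.95%·(365−d)] / 365 = £5302.15
Solving gives d = 200, so the new rate took effect on July 20, 2002.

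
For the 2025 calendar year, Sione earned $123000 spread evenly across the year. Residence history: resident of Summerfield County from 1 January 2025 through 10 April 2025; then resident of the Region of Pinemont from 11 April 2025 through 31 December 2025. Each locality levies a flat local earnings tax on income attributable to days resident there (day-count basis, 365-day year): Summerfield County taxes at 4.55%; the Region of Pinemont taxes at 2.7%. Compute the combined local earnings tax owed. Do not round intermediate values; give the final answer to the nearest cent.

$3944.42

Summerfield County, 1 January – 10 April 2025: 100 days → $123000 × 4.55% × 100/365 = $1533.2877
The Region of Pinemont, 11 April – 31 December 2025: 265 days → $123000 × 2.7% × 265/365 = $2411.1370
Total = $3944.4247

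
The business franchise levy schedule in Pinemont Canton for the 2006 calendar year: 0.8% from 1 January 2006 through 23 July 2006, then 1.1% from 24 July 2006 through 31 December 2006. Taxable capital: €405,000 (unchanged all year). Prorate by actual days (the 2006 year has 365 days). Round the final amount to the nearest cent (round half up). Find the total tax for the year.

€3,775.93

1 January – 23 July 2006: 204 days at 0.8% → €405,000 × 0.8% × 204/365 = €1,810.8493
24 July – 31 December 2006: 161 days at 1.1% → €405,000 × 1.1% × 161/365 = €1,965.0822
Total = €3,775.9315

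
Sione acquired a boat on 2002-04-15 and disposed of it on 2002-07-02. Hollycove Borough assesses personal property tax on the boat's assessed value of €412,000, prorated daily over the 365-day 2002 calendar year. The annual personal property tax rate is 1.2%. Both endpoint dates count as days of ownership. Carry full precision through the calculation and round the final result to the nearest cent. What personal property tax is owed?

€1,070.07

Days held (2002-04-15 to 2002-07-02): 79 out of 365
Tax = €412,000 × 1.2% × 79/365 = €1,070.0712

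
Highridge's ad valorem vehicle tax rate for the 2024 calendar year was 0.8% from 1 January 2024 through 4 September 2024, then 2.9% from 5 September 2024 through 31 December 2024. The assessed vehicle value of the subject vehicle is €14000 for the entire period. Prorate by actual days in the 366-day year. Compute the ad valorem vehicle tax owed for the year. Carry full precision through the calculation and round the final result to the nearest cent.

€206.79

1 January – 4 September 2024: 248 days at 0.8% → €14000 × 0.8% × 248/366 = €75.8907
5 September – 31 December 2024: 118 days at 2.9% → €14000 × 2.9% × 118/366 = €130.8962
Total = €206.7869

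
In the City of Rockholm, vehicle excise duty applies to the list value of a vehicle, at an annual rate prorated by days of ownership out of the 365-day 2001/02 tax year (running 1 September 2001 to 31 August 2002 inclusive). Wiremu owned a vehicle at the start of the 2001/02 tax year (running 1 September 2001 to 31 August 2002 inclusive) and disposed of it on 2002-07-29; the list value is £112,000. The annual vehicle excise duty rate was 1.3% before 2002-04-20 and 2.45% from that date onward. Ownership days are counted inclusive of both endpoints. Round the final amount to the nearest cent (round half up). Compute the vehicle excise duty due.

£1,680.77

2001-09-01 to 2002-04-19: 231 days at 1.3% → £112,000 × 1.3% × 231/365 = £921.4685
2002-04-20 to 2002-07-29: 101 days at 2.45% → £112,000 × 2.45% × 101/365 = £759.2986
Total = £1,680.7671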